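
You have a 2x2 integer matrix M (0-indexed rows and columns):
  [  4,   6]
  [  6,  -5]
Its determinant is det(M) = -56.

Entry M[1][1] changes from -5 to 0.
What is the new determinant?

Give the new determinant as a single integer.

Answer: -36

Derivation:
det is linear in row 1: changing M[1][1] by delta changes det by delta * cofactor(1,1).
Cofactor C_11 = (-1)^(1+1) * minor(1,1) = 4
Entry delta = 0 - -5 = 5
Det delta = 5 * 4 = 20
New det = -56 + 20 = -36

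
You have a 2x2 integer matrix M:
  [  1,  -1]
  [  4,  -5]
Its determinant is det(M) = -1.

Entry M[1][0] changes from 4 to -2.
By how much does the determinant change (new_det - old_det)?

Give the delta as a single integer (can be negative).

Answer: -6

Derivation:
Cofactor C_10 = 1
Entry delta = -2 - 4 = -6
Det delta = entry_delta * cofactor = -6 * 1 = -6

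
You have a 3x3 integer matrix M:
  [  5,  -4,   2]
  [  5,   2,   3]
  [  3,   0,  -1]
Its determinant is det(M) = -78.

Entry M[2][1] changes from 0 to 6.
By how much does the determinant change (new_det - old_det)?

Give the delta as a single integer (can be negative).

Answer: -30

Derivation:
Cofactor C_21 = -5
Entry delta = 6 - 0 = 6
Det delta = entry_delta * cofactor = 6 * -5 = -30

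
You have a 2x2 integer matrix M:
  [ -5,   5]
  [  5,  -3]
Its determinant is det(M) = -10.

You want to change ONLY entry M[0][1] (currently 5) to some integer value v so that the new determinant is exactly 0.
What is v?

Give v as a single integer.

det is linear in entry M[0][1]: det = old_det + (v - 5) * C_01
Cofactor C_01 = -5
Want det = 0: -10 + (v - 5) * -5 = 0
  (v - 5) = 10 / -5 = -2
  v = 5 + (-2) = 3

Answer: 3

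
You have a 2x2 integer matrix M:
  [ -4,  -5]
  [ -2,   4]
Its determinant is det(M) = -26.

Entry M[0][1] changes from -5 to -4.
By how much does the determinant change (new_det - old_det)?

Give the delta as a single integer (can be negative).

Cofactor C_01 = 2
Entry delta = -4 - -5 = 1
Det delta = entry_delta * cofactor = 1 * 2 = 2

Answer: 2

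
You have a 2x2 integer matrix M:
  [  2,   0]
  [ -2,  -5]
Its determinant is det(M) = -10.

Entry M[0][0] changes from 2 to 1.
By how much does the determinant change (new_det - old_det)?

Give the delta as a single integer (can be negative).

Cofactor C_00 = -5
Entry delta = 1 - 2 = -1
Det delta = entry_delta * cofactor = -1 * -5 = 5

Answer: 5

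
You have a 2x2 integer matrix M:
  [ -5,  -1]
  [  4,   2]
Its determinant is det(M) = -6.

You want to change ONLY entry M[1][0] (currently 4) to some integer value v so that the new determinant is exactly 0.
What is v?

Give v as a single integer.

det is linear in entry M[1][0]: det = old_det + (v - 4) * C_10
Cofactor C_10 = 1
Want det = 0: -6 + (v - 4) * 1 = 0
  (v - 4) = 6 / 1 = 6
  v = 4 + (6) = 10

Answer: 10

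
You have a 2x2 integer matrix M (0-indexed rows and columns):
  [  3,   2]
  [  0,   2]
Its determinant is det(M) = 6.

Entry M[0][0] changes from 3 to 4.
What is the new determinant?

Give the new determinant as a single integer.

Answer: 8

Derivation:
det is linear in row 0: changing M[0][0] by delta changes det by delta * cofactor(0,0).
Cofactor C_00 = (-1)^(0+0) * minor(0,0) = 2
Entry delta = 4 - 3 = 1
Det delta = 1 * 2 = 2
New det = 6 + 2 = 8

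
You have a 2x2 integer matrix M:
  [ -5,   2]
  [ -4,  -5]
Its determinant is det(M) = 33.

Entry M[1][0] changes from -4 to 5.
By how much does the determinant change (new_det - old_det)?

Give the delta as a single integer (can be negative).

Answer: -18

Derivation:
Cofactor C_10 = -2
Entry delta = 5 - -4 = 9
Det delta = entry_delta * cofactor = 9 * -2 = -18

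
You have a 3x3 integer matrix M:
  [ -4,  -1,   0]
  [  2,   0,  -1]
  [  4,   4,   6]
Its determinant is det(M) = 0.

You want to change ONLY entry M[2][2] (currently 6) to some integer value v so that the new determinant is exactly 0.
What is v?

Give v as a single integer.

Answer: 6

Derivation:
det is linear in entry M[2][2]: det = old_det + (v - 6) * C_22
Cofactor C_22 = 2
Want det = 0: 0 + (v - 6) * 2 = 0
  (v - 6) = 0 / 2 = 0
  v = 6 + (0) = 6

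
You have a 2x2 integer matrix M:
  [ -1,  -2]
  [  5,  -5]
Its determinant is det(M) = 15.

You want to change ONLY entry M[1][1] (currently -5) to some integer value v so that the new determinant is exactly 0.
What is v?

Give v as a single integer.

det is linear in entry M[1][1]: det = old_det + (v - -5) * C_11
Cofactor C_11 = -1
Want det = 0: 15 + (v - -5) * -1 = 0
  (v - -5) = -15 / -1 = 15
  v = -5 + (15) = 10

Answer: 10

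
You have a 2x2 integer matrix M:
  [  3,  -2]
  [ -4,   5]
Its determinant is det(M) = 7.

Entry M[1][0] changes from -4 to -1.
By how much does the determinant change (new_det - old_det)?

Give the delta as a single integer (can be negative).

Cofactor C_10 = 2
Entry delta = -1 - -4 = 3
Det delta = entry_delta * cofactor = 3 * 2 = 6

Answer: 6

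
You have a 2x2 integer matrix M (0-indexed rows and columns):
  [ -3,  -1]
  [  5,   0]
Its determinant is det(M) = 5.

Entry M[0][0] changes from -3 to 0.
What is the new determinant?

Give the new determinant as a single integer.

Answer: 5

Derivation:
det is linear in row 0: changing M[0][0] by delta changes det by delta * cofactor(0,0).
Cofactor C_00 = (-1)^(0+0) * minor(0,0) = 0
Entry delta = 0 - -3 = 3
Det delta = 3 * 0 = 0
New det = 5 + 0 = 5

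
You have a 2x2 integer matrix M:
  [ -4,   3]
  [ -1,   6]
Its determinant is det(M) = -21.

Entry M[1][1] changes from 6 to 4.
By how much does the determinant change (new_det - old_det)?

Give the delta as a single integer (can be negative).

Cofactor C_11 = -4
Entry delta = 4 - 6 = -2
Det delta = entry_delta * cofactor = -2 * -4 = 8

Answer: 8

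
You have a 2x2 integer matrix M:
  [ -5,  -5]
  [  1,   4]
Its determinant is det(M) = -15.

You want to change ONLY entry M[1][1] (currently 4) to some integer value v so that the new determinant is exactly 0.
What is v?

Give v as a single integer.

Answer: 1

Derivation:
det is linear in entry M[1][1]: det = old_det + (v - 4) * C_11
Cofactor C_11 = -5
Want det = 0: -15 + (v - 4) * -5 = 0
  (v - 4) = 15 / -5 = -3
  v = 4 + (-3) = 1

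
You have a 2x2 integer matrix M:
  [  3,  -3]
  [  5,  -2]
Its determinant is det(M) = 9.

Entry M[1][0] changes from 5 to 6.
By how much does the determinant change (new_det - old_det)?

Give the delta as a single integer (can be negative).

Cofactor C_10 = 3
Entry delta = 6 - 5 = 1
Det delta = entry_delta * cofactor = 1 * 3 = 3

Answer: 3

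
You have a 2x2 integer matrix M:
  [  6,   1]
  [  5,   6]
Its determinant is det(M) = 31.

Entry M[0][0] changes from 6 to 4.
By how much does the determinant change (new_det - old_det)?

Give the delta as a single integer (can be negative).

Cofactor C_00 = 6
Entry delta = 4 - 6 = -2
Det delta = entry_delta * cofactor = -2 * 6 = -12

Answer: -12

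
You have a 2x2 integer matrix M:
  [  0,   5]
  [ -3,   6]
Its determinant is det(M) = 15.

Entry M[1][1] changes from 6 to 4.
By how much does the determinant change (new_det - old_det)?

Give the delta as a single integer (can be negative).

Answer: 0

Derivation:
Cofactor C_11 = 0
Entry delta = 4 - 6 = -2
Det delta = entry_delta * cofactor = -2 * 0 = 0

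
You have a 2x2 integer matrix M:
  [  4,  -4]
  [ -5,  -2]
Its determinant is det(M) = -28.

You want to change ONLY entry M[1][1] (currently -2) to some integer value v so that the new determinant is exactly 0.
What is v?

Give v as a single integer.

det is linear in entry M[1][1]: det = old_det + (v - -2) * C_11
Cofactor C_11 = 4
Want det = 0: -28 + (v - -2) * 4 = 0
  (v - -2) = 28 / 4 = 7
  v = -2 + (7) = 5

Answer: 5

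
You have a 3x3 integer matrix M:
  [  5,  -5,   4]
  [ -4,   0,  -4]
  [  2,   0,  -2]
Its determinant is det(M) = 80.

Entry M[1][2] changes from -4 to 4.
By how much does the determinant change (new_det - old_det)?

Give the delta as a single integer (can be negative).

Answer: -80

Derivation:
Cofactor C_12 = -10
Entry delta = 4 - -4 = 8
Det delta = entry_delta * cofactor = 8 * -10 = -80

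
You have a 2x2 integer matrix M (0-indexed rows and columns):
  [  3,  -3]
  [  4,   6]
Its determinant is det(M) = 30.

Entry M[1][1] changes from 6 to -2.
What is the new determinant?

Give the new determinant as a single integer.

det is linear in row 1: changing M[1][1] by delta changes det by delta * cofactor(1,1).
Cofactor C_11 = (-1)^(1+1) * minor(1,1) = 3
Entry delta = -2 - 6 = -8
Det delta = -8 * 3 = -24
New det = 30 + -24 = 6

Answer: 6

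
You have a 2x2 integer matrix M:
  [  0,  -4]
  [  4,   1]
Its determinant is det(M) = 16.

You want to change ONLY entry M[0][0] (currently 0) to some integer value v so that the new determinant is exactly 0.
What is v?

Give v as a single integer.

Answer: -16

Derivation:
det is linear in entry M[0][0]: det = old_det + (v - 0) * C_00
Cofactor C_00 = 1
Want det = 0: 16 + (v - 0) * 1 = 0
  (v - 0) = -16 / 1 = -16
  v = 0 + (-16) = -16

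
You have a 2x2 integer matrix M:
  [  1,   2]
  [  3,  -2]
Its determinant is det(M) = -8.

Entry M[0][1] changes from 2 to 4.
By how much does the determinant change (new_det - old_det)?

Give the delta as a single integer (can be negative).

Answer: -6

Derivation:
Cofactor C_01 = -3
Entry delta = 4 - 2 = 2
Det delta = entry_delta * cofactor = 2 * -3 = -6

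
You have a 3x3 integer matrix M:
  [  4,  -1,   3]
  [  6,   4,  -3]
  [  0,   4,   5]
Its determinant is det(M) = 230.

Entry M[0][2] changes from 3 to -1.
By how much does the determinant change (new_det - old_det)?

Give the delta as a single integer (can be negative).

Answer: -96

Derivation:
Cofactor C_02 = 24
Entry delta = -1 - 3 = -4
Det delta = entry_delta * cofactor = -4 * 24 = -96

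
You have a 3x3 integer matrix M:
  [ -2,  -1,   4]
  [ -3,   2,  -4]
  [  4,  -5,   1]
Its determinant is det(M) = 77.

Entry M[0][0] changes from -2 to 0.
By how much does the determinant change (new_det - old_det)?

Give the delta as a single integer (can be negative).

Cofactor C_00 = -18
Entry delta = 0 - -2 = 2
Det delta = entry_delta * cofactor = 2 * -18 = -36

Answer: -36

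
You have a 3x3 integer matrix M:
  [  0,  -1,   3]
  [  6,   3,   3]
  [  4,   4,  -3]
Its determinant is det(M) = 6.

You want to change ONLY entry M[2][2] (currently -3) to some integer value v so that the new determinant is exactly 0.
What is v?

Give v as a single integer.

Answer: -4

Derivation:
det is linear in entry M[2][2]: det = old_det + (v - -3) * C_22
Cofactor C_22 = 6
Want det = 0: 6 + (v - -3) * 6 = 0
  (v - -3) = -6 / 6 = -1
  v = -3 + (-1) = -4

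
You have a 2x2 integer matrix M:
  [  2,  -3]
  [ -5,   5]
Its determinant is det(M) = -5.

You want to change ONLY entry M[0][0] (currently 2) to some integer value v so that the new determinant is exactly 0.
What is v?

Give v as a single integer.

det is linear in entry M[0][0]: det = old_det + (v - 2) * C_00
Cofactor C_00 = 5
Want det = 0: -5 + (v - 2) * 5 = 0
  (v - 2) = 5 / 5 = 1
  v = 2 + (1) = 3

Answer: 3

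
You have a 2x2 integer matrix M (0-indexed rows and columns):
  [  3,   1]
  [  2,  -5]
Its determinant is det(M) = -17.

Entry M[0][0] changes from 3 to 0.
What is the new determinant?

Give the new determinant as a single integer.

det is linear in row 0: changing M[0][0] by delta changes det by delta * cofactor(0,0).
Cofactor C_00 = (-1)^(0+0) * minor(0,0) = -5
Entry delta = 0 - 3 = -3
Det delta = -3 * -5 = 15
New det = -17 + 15 = -2

Answer: -2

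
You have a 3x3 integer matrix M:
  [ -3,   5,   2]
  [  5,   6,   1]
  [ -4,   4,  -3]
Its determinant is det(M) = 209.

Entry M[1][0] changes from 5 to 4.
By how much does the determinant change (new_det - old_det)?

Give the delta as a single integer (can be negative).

Cofactor C_10 = 23
Entry delta = 4 - 5 = -1
Det delta = entry_delta * cofactor = -1 * 23 = -23

Answer: -23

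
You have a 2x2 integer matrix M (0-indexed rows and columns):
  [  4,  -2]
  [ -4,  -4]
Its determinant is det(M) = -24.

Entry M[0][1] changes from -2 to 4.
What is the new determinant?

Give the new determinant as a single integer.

det is linear in row 0: changing M[0][1] by delta changes det by delta * cofactor(0,1).
Cofactor C_01 = (-1)^(0+1) * minor(0,1) = 4
Entry delta = 4 - -2 = 6
Det delta = 6 * 4 = 24
New det = -24 + 24 = 0

Answer: 0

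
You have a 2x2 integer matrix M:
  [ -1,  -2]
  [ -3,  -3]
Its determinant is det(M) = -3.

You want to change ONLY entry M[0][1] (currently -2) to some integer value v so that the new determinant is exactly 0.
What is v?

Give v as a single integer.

Answer: -1

Derivation:
det is linear in entry M[0][1]: det = old_det + (v - -2) * C_01
Cofactor C_01 = 3
Want det = 0: -3 + (v - -2) * 3 = 0
  (v - -2) = 3 / 3 = 1
  v = -2 + (1) = -1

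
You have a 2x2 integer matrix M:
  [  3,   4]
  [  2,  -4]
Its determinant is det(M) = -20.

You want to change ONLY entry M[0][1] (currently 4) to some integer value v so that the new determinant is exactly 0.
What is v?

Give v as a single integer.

det is linear in entry M[0][1]: det = old_det + (v - 4) * C_01
Cofactor C_01 = -2
Want det = 0: -20 + (v - 4) * -2 = 0
  (v - 4) = 20 / -2 = -10
  v = 4 + (-10) = -6

Answer: -6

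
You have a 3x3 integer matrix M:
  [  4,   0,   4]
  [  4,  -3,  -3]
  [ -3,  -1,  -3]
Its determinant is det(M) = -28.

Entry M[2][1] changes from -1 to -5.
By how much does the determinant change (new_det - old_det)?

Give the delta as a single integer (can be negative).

Answer: -112

Derivation:
Cofactor C_21 = 28
Entry delta = -5 - -1 = -4
Det delta = entry_delta * cofactor = -4 * 28 = -112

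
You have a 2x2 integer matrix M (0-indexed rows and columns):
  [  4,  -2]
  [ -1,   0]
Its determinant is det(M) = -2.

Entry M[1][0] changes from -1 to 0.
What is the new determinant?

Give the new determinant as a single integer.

det is linear in row 1: changing M[1][0] by delta changes det by delta * cofactor(1,0).
Cofactor C_10 = (-1)^(1+0) * minor(1,0) = 2
Entry delta = 0 - -1 = 1
Det delta = 1 * 2 = 2
New det = -2 + 2 = 0

Answer: 0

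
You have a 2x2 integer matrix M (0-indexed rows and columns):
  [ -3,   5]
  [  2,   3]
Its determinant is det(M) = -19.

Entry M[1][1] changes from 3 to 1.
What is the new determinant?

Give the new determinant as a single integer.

det is linear in row 1: changing M[1][1] by delta changes det by delta * cofactor(1,1).
Cofactor C_11 = (-1)^(1+1) * minor(1,1) = -3
Entry delta = 1 - 3 = -2
Det delta = -2 * -3 = 6
New det = -19 + 6 = -13

Answer: -13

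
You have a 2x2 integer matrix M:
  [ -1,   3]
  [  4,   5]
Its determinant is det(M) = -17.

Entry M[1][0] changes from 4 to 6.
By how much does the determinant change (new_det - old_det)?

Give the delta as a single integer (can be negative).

Answer: -6

Derivation:
Cofactor C_10 = -3
Entry delta = 6 - 4 = 2
Det delta = entry_delta * cofactor = 2 * -3 = -6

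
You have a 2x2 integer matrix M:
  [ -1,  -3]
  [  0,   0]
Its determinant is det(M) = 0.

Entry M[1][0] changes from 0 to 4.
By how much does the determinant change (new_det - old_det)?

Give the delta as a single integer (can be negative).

Answer: 12

Derivation:
Cofactor C_10 = 3
Entry delta = 4 - 0 = 4
Det delta = entry_delta * cofactor = 4 * 3 = 12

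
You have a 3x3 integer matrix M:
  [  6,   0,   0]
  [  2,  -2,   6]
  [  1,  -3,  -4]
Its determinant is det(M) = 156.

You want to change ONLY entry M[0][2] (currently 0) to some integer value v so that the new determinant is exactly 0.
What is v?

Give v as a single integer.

Answer: 39

Derivation:
det is linear in entry M[0][2]: det = old_det + (v - 0) * C_02
Cofactor C_02 = -4
Want det = 0: 156 + (v - 0) * -4 = 0
  (v - 0) = -156 / -4 = 39
  v = 0 + (39) = 39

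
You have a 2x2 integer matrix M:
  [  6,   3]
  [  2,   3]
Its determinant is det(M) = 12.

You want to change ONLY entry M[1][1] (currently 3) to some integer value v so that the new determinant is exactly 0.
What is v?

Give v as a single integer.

Answer: 1

Derivation:
det is linear in entry M[1][1]: det = old_det + (v - 3) * C_11
Cofactor C_11 = 6
Want det = 0: 12 + (v - 3) * 6 = 0
  (v - 3) = -12 / 6 = -2
  v = 3 + (-2) = 1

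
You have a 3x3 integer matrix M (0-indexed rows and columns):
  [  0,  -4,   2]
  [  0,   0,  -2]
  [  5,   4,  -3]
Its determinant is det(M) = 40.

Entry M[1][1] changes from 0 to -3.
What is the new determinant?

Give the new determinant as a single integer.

det is linear in row 1: changing M[1][1] by delta changes det by delta * cofactor(1,1).
Cofactor C_11 = (-1)^(1+1) * minor(1,1) = -10
Entry delta = -3 - 0 = -3
Det delta = -3 * -10 = 30
New det = 40 + 30 = 70

Answer: 70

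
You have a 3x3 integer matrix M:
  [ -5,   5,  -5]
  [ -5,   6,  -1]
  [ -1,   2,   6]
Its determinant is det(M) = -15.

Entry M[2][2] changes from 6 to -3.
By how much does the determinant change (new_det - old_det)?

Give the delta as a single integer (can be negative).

Answer: 45

Derivation:
Cofactor C_22 = -5
Entry delta = -3 - 6 = -9
Det delta = entry_delta * cofactor = -9 * -5 = 45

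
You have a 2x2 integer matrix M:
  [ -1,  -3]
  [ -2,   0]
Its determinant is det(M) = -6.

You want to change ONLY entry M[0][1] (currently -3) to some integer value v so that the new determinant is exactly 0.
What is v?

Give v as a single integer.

Answer: 0

Derivation:
det is linear in entry M[0][1]: det = old_det + (v - -3) * C_01
Cofactor C_01 = 2
Want det = 0: -6 + (v - -3) * 2 = 0
  (v - -3) = 6 / 2 = 3
  v = -3 + (3) = 0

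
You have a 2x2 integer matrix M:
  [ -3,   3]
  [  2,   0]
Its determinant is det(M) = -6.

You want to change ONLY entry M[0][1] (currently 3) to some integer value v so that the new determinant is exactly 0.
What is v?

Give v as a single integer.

Answer: 0

Derivation:
det is linear in entry M[0][1]: det = old_det + (v - 3) * C_01
Cofactor C_01 = -2
Want det = 0: -6 + (v - 3) * -2 = 0
  (v - 3) = 6 / -2 = -3
  v = 3 + (-3) = 0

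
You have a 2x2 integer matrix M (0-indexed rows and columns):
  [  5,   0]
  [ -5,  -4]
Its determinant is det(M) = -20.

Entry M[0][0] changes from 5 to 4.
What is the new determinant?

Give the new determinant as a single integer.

Answer: -16

Derivation:
det is linear in row 0: changing M[0][0] by delta changes det by delta * cofactor(0,0).
Cofactor C_00 = (-1)^(0+0) * minor(0,0) = -4
Entry delta = 4 - 5 = -1
Det delta = -1 * -4 = 4
New det = -20 + 4 = -16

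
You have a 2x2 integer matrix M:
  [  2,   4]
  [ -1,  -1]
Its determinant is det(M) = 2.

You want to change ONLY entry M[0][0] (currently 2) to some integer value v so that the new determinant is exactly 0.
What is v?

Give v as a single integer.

Answer: 4

Derivation:
det is linear in entry M[0][0]: det = old_det + (v - 2) * C_00
Cofactor C_00 = -1
Want det = 0: 2 + (v - 2) * -1 = 0
  (v - 2) = -2 / -1 = 2
  v = 2 + (2) = 4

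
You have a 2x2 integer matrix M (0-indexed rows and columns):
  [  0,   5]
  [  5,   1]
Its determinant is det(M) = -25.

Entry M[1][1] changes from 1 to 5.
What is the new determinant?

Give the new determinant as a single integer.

Answer: -25

Derivation:
det is linear in row 1: changing M[1][1] by delta changes det by delta * cofactor(1,1).
Cofactor C_11 = (-1)^(1+1) * minor(1,1) = 0
Entry delta = 5 - 1 = 4
Det delta = 4 * 0 = 0
New det = -25 + 0 = -25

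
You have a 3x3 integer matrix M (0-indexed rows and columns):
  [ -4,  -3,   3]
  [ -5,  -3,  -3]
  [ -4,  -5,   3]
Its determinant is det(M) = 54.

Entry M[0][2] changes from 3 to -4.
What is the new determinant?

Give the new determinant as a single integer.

Answer: -37

Derivation:
det is linear in row 0: changing M[0][2] by delta changes det by delta * cofactor(0,2).
Cofactor C_02 = (-1)^(0+2) * minor(0,2) = 13
Entry delta = -4 - 3 = -7
Det delta = -7 * 13 = -91
New det = 54 + -91 = -37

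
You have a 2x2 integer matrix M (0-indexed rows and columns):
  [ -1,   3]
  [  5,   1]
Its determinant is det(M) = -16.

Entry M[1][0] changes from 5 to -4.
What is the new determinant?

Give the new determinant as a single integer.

Answer: 11

Derivation:
det is linear in row 1: changing M[1][0] by delta changes det by delta * cofactor(1,0).
Cofactor C_10 = (-1)^(1+0) * minor(1,0) = -3
Entry delta = -4 - 5 = -9
Det delta = -9 * -3 = 27
New det = -16 + 27 = 11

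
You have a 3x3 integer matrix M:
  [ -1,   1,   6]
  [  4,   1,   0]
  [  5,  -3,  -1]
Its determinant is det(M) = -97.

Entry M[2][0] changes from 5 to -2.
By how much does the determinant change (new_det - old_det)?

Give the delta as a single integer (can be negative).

Answer: 42

Derivation:
Cofactor C_20 = -6
Entry delta = -2 - 5 = -7
Det delta = entry_delta * cofactor = -7 * -6 = 42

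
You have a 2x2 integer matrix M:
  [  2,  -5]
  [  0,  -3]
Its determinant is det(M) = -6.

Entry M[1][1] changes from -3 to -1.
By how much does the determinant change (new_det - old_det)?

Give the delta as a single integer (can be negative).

Answer: 4

Derivation:
Cofactor C_11 = 2
Entry delta = -1 - -3 = 2
Det delta = entry_delta * cofactor = 2 * 2 = 4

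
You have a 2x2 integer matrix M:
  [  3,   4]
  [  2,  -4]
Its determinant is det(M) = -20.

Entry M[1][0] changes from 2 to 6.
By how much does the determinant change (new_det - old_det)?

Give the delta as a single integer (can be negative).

Answer: -16

Derivation:
Cofactor C_10 = -4
Entry delta = 6 - 2 = 4
Det delta = entry_delta * cofactor = 4 * -4 = -16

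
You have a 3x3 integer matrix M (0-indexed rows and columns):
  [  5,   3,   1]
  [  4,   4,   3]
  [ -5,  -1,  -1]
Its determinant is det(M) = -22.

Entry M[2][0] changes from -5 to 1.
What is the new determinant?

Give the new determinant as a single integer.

Answer: 8

Derivation:
det is linear in row 2: changing M[2][0] by delta changes det by delta * cofactor(2,0).
Cofactor C_20 = (-1)^(2+0) * minor(2,0) = 5
Entry delta = 1 - -5 = 6
Det delta = 6 * 5 = 30
New det = -22 + 30 = 8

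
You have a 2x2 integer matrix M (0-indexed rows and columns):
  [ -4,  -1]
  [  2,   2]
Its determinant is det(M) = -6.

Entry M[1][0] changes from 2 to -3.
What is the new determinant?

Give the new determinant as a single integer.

det is linear in row 1: changing M[1][0] by delta changes det by delta * cofactor(1,0).
Cofactor C_10 = (-1)^(1+0) * minor(1,0) = 1
Entry delta = -3 - 2 = -5
Det delta = -5 * 1 = -5
New det = -6 + -5 = -11

Answer: -11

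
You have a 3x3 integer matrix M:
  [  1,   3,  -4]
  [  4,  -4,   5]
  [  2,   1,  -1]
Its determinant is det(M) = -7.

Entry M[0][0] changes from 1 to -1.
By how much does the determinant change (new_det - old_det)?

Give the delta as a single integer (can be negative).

Cofactor C_00 = -1
Entry delta = -1 - 1 = -2
Det delta = entry_delta * cofactor = -2 * -1 = 2

Answer: 2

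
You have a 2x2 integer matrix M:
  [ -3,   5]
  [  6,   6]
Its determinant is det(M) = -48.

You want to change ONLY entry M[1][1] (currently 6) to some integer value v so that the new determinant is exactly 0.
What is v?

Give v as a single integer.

Answer: -10

Derivation:
det is linear in entry M[1][1]: det = old_det + (v - 6) * C_11
Cofactor C_11 = -3
Want det = 0: -48 + (v - 6) * -3 = 0
  (v - 6) = 48 / -3 = -16
  v = 6 + (-16) = -10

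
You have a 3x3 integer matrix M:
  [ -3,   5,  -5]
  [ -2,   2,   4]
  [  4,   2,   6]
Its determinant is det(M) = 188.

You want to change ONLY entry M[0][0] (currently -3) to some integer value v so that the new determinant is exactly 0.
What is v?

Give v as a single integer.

Answer: -50

Derivation:
det is linear in entry M[0][0]: det = old_det + (v - -3) * C_00
Cofactor C_00 = 4
Want det = 0: 188 + (v - -3) * 4 = 0
  (v - -3) = -188 / 4 = -47
  v = -3 + (-47) = -50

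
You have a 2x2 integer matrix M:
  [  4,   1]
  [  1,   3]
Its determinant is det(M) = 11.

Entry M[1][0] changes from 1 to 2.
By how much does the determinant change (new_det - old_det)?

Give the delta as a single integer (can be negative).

Answer: -1

Derivation:
Cofactor C_10 = -1
Entry delta = 2 - 1 = 1
Det delta = entry_delta * cofactor = 1 * -1 = -1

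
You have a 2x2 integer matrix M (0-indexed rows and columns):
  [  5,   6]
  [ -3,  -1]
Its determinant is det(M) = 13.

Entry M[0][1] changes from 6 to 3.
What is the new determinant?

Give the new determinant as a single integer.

Answer: 4

Derivation:
det is linear in row 0: changing M[0][1] by delta changes det by delta * cofactor(0,1).
Cofactor C_01 = (-1)^(0+1) * minor(0,1) = 3
Entry delta = 3 - 6 = -3
Det delta = -3 * 3 = -9
New det = 13 + -9 = 4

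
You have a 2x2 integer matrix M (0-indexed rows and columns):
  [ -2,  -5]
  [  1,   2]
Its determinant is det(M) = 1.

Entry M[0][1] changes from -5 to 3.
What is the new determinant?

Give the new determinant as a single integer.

Answer: -7

Derivation:
det is linear in row 0: changing M[0][1] by delta changes det by delta * cofactor(0,1).
Cofactor C_01 = (-1)^(0+1) * minor(0,1) = -1
Entry delta = 3 - -5 = 8
Det delta = 8 * -1 = -8
New det = 1 + -8 = -7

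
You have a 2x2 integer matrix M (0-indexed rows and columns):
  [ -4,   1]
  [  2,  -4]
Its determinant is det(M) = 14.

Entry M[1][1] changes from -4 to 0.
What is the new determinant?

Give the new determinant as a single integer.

Answer: -2

Derivation:
det is linear in row 1: changing M[1][1] by delta changes det by delta * cofactor(1,1).
Cofactor C_11 = (-1)^(1+1) * minor(1,1) = -4
Entry delta = 0 - -4 = 4
Det delta = 4 * -4 = -16
New det = 14 + -16 = -2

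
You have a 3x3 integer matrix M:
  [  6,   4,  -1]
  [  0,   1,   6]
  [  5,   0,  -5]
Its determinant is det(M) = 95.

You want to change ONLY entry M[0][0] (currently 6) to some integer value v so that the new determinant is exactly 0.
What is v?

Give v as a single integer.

det is linear in entry M[0][0]: det = old_det + (v - 6) * C_00
Cofactor C_00 = -5
Want det = 0: 95 + (v - 6) * -5 = 0
  (v - 6) = -95 / -5 = 19
  v = 6 + (19) = 25

Answer: 25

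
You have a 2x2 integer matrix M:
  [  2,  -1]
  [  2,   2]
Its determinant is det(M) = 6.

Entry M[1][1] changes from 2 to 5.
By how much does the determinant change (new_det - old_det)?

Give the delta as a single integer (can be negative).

Cofactor C_11 = 2
Entry delta = 5 - 2 = 3
Det delta = entry_delta * cofactor = 3 * 2 = 6

Answer: 6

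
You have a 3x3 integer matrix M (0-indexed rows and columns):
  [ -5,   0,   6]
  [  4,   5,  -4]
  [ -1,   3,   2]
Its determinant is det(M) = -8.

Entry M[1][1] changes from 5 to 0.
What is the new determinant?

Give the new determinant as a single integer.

det is linear in row 1: changing M[1][1] by delta changes det by delta * cofactor(1,1).
Cofactor C_11 = (-1)^(1+1) * minor(1,1) = -4
Entry delta = 0 - 5 = -5
Det delta = -5 * -4 = 20
New det = -8 + 20 = 12

Answer: 12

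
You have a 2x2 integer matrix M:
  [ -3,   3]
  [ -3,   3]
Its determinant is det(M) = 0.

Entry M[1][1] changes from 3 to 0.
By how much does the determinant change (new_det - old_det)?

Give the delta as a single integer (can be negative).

Answer: 9

Derivation:
Cofactor C_11 = -3
Entry delta = 0 - 3 = -3
Det delta = entry_delta * cofactor = -3 * -3 = 9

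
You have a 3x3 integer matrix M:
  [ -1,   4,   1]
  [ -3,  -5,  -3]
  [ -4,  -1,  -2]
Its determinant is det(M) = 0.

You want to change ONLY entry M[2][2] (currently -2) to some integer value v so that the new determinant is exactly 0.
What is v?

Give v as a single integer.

det is linear in entry M[2][2]: det = old_det + (v - -2) * C_22
Cofactor C_22 = 17
Want det = 0: 0 + (v - -2) * 17 = 0
  (v - -2) = 0 / 17 = 0
  v = -2 + (0) = -2

Answer: -2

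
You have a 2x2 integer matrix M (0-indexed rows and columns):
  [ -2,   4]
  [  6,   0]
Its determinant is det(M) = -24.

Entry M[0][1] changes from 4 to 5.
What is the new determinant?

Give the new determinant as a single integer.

Answer: -30

Derivation:
det is linear in row 0: changing M[0][1] by delta changes det by delta * cofactor(0,1).
Cofactor C_01 = (-1)^(0+1) * minor(0,1) = -6
Entry delta = 5 - 4 = 1
Det delta = 1 * -6 = -6
New det = -24 + -6 = -30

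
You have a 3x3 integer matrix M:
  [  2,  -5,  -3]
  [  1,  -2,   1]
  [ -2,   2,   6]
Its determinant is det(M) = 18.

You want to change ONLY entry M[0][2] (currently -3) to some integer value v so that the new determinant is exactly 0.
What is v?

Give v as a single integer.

det is linear in entry M[0][2]: det = old_det + (v - -3) * C_02
Cofactor C_02 = -2
Want det = 0: 18 + (v - -3) * -2 = 0
  (v - -3) = -18 / -2 = 9
  v = -3 + (9) = 6

Answer: 6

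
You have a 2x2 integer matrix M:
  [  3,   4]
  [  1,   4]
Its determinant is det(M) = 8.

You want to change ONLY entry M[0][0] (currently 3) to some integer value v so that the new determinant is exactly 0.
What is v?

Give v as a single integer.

Answer: 1

Derivation:
det is linear in entry M[0][0]: det = old_det + (v - 3) * C_00
Cofactor C_00 = 4
Want det = 0: 8 + (v - 3) * 4 = 0
  (v - 3) = -8 / 4 = -2
  v = 3 + (-2) = 1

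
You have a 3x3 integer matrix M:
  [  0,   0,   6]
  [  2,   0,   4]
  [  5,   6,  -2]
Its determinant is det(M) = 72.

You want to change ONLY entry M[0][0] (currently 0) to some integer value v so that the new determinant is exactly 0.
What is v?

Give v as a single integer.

Answer: 3

Derivation:
det is linear in entry M[0][0]: det = old_det + (v - 0) * C_00
Cofactor C_00 = -24
Want det = 0: 72 + (v - 0) * -24 = 0
  (v - 0) = -72 / -24 = 3
  v = 0 + (3) = 3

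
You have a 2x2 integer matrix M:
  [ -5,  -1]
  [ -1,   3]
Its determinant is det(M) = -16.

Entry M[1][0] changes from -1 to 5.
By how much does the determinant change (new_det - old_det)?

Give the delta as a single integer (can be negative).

Cofactor C_10 = 1
Entry delta = 5 - -1 = 6
Det delta = entry_delta * cofactor = 6 * 1 = 6

Answer: 6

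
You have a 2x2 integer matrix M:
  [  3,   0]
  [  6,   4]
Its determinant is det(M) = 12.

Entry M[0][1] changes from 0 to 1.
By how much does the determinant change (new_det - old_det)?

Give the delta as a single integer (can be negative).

Cofactor C_01 = -6
Entry delta = 1 - 0 = 1
Det delta = entry_delta * cofactor = 1 * -6 = -6

Answer: -6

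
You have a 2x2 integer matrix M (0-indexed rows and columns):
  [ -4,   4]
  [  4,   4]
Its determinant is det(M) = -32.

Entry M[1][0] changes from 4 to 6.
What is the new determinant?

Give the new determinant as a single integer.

det is linear in row 1: changing M[1][0] by delta changes det by delta * cofactor(1,0).
Cofactor C_10 = (-1)^(1+0) * minor(1,0) = -4
Entry delta = 6 - 4 = 2
Det delta = 2 * -4 = -8
New det = -32 + -8 = -40

Answer: -40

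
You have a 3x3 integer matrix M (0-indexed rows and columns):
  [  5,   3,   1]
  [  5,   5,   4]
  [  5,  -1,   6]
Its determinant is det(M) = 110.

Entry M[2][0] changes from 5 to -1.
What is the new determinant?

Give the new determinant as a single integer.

det is linear in row 2: changing M[2][0] by delta changes det by delta * cofactor(2,0).
Cofactor C_20 = (-1)^(2+0) * minor(2,0) = 7
Entry delta = -1 - 5 = -6
Det delta = -6 * 7 = -42
New det = 110 + -42 = 68

Answer: 68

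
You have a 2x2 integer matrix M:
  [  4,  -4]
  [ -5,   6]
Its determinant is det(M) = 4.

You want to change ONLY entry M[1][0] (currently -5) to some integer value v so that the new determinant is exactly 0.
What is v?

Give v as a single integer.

Answer: -6

Derivation:
det is linear in entry M[1][0]: det = old_det + (v - -5) * C_10
Cofactor C_10 = 4
Want det = 0: 4 + (v - -5) * 4 = 0
  (v - -5) = -4 / 4 = -1
  v = -5 + (-1) = -6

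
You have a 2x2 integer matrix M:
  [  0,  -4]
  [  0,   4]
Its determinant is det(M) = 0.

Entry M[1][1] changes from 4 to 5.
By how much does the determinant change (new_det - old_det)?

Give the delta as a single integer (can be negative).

Cofactor C_11 = 0
Entry delta = 5 - 4 = 1
Det delta = entry_delta * cofactor = 1 * 0 = 0

Answer: 0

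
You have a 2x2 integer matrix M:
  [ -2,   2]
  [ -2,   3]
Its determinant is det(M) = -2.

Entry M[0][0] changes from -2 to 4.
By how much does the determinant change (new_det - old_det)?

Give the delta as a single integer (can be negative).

Cofactor C_00 = 3
Entry delta = 4 - -2 = 6
Det delta = entry_delta * cofactor = 6 * 3 = 18

Answer: 18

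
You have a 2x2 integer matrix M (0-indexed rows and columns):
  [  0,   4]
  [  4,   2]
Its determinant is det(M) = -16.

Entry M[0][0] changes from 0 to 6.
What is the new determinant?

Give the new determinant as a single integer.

det is linear in row 0: changing M[0][0] by delta changes det by delta * cofactor(0,0).
Cofactor C_00 = (-1)^(0+0) * minor(0,0) = 2
Entry delta = 6 - 0 = 6
Det delta = 6 * 2 = 12
New det = -16 + 12 = -4

Answer: -4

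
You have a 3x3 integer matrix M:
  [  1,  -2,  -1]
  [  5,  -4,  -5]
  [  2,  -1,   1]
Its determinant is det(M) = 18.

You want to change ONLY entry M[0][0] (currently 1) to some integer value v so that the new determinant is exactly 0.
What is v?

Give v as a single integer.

det is linear in entry M[0][0]: det = old_det + (v - 1) * C_00
Cofactor C_00 = -9
Want det = 0: 18 + (v - 1) * -9 = 0
  (v - 1) = -18 / -9 = 2
  v = 1 + (2) = 3

Answer: 3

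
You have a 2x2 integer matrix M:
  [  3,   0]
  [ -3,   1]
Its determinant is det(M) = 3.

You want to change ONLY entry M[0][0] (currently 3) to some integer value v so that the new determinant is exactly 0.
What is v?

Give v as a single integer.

Answer: 0

Derivation:
det is linear in entry M[0][0]: det = old_det + (v - 3) * C_00
Cofactor C_00 = 1
Want det = 0: 3 + (v - 3) * 1 = 0
  (v - 3) = -3 / 1 = -3
  v = 3 + (-3) = 0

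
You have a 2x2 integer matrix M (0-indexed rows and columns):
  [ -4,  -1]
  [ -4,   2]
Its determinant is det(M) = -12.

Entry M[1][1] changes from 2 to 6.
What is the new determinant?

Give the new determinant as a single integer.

det is linear in row 1: changing M[1][1] by delta changes det by delta * cofactor(1,1).
Cofactor C_11 = (-1)^(1+1) * minor(1,1) = -4
Entry delta = 6 - 2 = 4
Det delta = 4 * -4 = -16
New det = -12 + -16 = -28

Answer: -28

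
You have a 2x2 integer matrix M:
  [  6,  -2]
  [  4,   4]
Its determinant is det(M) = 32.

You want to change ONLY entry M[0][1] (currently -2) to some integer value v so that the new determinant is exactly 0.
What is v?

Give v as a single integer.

Answer: 6

Derivation:
det is linear in entry M[0][1]: det = old_det + (v - -2) * C_01
Cofactor C_01 = -4
Want det = 0: 32 + (v - -2) * -4 = 0
  (v - -2) = -32 / -4 = 8
  v = -2 + (8) = 6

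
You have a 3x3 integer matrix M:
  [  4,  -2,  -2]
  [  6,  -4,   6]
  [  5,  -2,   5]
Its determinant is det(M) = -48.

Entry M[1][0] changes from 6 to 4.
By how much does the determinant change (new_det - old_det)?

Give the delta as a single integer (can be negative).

Answer: -28

Derivation:
Cofactor C_10 = 14
Entry delta = 4 - 6 = -2
Det delta = entry_delta * cofactor = -2 * 14 = -28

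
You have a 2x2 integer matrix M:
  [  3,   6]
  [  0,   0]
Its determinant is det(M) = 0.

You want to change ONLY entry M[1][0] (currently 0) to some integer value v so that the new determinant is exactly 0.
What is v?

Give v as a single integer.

Answer: 0

Derivation:
det is linear in entry M[1][0]: det = old_det + (v - 0) * C_10
Cofactor C_10 = -6
Want det = 0: 0 + (v - 0) * -6 = 0
  (v - 0) = 0 / -6 = 0
  v = 0 + (0) = 0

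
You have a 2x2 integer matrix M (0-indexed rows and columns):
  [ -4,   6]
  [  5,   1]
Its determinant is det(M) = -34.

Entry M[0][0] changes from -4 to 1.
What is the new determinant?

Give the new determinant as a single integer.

Answer: -29

Derivation:
det is linear in row 0: changing M[0][0] by delta changes det by delta * cofactor(0,0).
Cofactor C_00 = (-1)^(0+0) * minor(0,0) = 1
Entry delta = 1 - -4 = 5
Det delta = 5 * 1 = 5
New det = -34 + 5 = -29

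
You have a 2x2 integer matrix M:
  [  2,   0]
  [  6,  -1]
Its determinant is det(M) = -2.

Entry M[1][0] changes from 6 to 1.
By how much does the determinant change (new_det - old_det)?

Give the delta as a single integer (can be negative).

Cofactor C_10 = 0
Entry delta = 1 - 6 = -5
Det delta = entry_delta * cofactor = -5 * 0 = 0

Answer: 0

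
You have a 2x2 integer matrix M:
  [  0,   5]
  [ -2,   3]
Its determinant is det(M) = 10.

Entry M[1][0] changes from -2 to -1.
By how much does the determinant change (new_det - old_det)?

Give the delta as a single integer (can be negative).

Answer: -5

Derivation:
Cofactor C_10 = -5
Entry delta = -1 - -2 = 1
Det delta = entry_delta * cofactor = 1 * -5 = -5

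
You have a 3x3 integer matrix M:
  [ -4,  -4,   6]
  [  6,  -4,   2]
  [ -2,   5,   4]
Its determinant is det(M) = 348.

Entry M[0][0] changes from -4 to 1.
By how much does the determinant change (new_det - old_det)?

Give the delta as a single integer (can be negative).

Cofactor C_00 = -26
Entry delta = 1 - -4 = 5
Det delta = entry_delta * cofactor = 5 * -26 = -130

Answer: -130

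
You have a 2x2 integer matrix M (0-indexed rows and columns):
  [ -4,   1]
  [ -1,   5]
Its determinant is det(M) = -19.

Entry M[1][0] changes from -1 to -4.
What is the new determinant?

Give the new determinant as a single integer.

Answer: -16

Derivation:
det is linear in row 1: changing M[1][0] by delta changes det by delta * cofactor(1,0).
Cofactor C_10 = (-1)^(1+0) * minor(1,0) = -1
Entry delta = -4 - -1 = -3
Det delta = -3 * -1 = 3
New det = -19 + 3 = -16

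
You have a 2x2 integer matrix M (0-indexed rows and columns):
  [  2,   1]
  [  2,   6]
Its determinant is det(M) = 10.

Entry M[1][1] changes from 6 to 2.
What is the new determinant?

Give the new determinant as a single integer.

Answer: 2

Derivation:
det is linear in row 1: changing M[1][1] by delta changes det by delta * cofactor(1,1).
Cofactor C_11 = (-1)^(1+1) * minor(1,1) = 2
Entry delta = 2 - 6 = -4
Det delta = -4 * 2 = -8
New det = 10 + -8 = 2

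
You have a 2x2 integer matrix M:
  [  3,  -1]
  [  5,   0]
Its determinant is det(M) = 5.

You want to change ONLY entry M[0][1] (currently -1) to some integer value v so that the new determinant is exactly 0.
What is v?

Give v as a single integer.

Answer: 0

Derivation:
det is linear in entry M[0][1]: det = old_det + (v - -1) * C_01
Cofactor C_01 = -5
Want det = 0: 5 + (v - -1) * -5 = 0
  (v - -1) = -5 / -5 = 1
  v = -1 + (1) = 0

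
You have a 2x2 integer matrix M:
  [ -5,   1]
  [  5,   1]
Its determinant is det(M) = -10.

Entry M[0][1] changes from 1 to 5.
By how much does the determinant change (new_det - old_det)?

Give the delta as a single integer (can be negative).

Cofactor C_01 = -5
Entry delta = 5 - 1 = 4
Det delta = entry_delta * cofactor = 4 * -5 = -20

Answer: -20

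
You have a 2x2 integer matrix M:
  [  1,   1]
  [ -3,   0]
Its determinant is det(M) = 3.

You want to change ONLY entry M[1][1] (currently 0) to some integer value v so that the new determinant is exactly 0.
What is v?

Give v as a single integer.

det is linear in entry M[1][1]: det = old_det + (v - 0) * C_11
Cofactor C_11 = 1
Want det = 0: 3 + (v - 0) * 1 = 0
  (v - 0) = -3 / 1 = -3
  v = 0 + (-3) = -3

Answer: -3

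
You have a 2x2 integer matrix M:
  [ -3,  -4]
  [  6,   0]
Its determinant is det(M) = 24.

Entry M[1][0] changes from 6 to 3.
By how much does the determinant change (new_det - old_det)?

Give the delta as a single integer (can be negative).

Cofactor C_10 = 4
Entry delta = 3 - 6 = -3
Det delta = entry_delta * cofactor = -3 * 4 = -12

Answer: -12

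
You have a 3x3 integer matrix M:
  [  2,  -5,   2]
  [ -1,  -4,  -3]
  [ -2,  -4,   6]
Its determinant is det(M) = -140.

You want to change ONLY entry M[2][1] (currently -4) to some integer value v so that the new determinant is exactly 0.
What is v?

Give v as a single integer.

Answer: 31

Derivation:
det is linear in entry M[2][1]: det = old_det + (v - -4) * C_21
Cofactor C_21 = 4
Want det = 0: -140 + (v - -4) * 4 = 0
  (v - -4) = 140 / 4 = 35
  v = -4 + (35) = 31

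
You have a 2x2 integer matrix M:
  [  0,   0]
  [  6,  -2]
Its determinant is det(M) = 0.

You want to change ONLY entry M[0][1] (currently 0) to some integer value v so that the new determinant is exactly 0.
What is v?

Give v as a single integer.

Answer: 0

Derivation:
det is linear in entry M[0][1]: det = old_det + (v - 0) * C_01
Cofactor C_01 = -6
Want det = 0: 0 + (v - 0) * -6 = 0
  (v - 0) = 0 / -6 = 0
  v = 0 + (0) = 0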